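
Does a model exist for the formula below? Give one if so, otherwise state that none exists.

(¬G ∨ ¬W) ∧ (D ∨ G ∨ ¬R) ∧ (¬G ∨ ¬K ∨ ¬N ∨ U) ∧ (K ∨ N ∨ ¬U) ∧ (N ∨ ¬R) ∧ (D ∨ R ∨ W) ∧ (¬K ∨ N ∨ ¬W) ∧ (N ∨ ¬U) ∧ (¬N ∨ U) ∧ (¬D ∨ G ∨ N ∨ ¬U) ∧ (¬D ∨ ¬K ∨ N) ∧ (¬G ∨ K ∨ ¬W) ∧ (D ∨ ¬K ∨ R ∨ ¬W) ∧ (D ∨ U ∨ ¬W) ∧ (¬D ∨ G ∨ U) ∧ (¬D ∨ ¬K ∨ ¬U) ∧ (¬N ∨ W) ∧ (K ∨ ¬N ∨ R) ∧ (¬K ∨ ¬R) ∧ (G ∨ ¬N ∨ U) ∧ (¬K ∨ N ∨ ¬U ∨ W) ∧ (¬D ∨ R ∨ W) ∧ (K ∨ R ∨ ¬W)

G = False; D = True; U = True; N = True; W = True; R = True; K = False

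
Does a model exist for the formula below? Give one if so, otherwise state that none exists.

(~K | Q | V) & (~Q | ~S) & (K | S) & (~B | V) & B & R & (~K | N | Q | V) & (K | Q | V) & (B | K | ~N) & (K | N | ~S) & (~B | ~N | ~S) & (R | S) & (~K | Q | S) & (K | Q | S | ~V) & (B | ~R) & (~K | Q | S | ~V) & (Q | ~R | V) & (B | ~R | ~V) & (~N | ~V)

V: True, K: True, R: True, S: False, Q: True, N: False, B: True

Unit clause (B) forces B = True.
Unit clause (R) forces R = True.
In (~B | V) only V is left, so V = True.
In (~N | ~V) only ~N is left, so N = False.
Set K = True.
Set S = False.
  then (~K | Q | S) forces Q = True.
All clauses satisfied.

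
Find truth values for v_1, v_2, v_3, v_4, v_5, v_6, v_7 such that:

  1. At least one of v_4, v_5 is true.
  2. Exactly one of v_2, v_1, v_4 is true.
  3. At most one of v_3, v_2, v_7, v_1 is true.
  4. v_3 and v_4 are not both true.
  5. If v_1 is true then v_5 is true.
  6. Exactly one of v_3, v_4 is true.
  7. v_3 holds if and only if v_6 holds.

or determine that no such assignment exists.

v_1 = False, v_2 = False, v_3 = False, v_4 = True, v_5 = True, v_6 = False, v_7 = True

  (1) {v_4, v_5}: 2 true — at least one ✓
  (2) {v_2, v_1, v_4}: 1 true — exactly one ✓
  (3) {v_3, v_2, v_7, v_1}: 1 true — at most one ✓
  (4) v_3=F, v_4=T — not both ✓
  (5) v_1=F ⇒ v_5: vacuous ✓
  (6) {v_3, v_4}: 1 true — exactly one ✓
  (7) v_3=F, v_6=F — same ✓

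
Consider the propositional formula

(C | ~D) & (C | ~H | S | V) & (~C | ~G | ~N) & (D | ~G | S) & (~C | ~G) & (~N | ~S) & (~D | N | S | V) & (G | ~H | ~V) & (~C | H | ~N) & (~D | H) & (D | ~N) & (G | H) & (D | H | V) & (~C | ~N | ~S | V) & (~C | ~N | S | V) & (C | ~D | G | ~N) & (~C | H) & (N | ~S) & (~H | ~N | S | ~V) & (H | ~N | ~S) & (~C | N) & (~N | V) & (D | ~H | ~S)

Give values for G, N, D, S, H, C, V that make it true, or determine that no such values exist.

Unsatisfiable

Case G = True:
  (~C | ~G) forces C = False.
  (C | ~D) forces D = False.
  (D | ~G | S) forces S = True.
  (~N | ~S) forces N = False.
  Clause (N | ~S) is falsified — contradiction.
Case G = False:
  (G | H) forces H = True.
  (G | ~H | ~V) forces V = False.
  (~N | V) forces N = False.
  (N | ~S) forces S = False.
  (C | ~H | S | V) forces C = True.
  Clause (~C | N) is falsified — contradiction.
Both cases fail, so the formula is unsatisfiable.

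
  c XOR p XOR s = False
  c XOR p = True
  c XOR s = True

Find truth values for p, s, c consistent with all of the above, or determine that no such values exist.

p=T, s=T, c=F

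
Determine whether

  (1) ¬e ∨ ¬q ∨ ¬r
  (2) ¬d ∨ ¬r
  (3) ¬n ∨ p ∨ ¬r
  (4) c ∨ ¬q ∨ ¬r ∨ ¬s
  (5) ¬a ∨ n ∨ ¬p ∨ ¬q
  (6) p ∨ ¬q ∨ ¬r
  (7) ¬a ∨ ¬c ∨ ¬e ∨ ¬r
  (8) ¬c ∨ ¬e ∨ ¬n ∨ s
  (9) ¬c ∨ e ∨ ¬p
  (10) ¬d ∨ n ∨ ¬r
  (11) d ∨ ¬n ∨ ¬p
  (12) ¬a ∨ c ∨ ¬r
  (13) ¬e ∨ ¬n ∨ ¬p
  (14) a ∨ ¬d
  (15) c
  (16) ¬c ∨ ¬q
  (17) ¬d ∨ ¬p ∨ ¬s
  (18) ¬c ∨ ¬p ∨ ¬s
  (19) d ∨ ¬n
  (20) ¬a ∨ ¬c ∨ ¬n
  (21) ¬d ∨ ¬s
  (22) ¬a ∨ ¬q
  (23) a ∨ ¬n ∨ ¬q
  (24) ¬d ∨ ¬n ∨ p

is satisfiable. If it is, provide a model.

p: False, a: False, d: False, n: False, s: False, q: False, r: True, c: True, e: True

Unit clause (c) forces c = True.
In (¬c ∨ ¬q) only ¬q is left, so q = False.
Set p = False.
Set a = False.
  then (a ∨ ¬d) forces d = False.
  then (d ∨ ¬n) forces n = False.
Set s = False.
Set r = True.
Set e = True.
All clauses satisfied.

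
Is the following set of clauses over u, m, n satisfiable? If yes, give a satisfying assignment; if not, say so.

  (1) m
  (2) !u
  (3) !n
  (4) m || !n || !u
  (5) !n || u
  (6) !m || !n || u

Unit clause (m) forces m = True.
Unit clause (!u) forces u = False.
Unit clause (!n) forces n = False.
Check each clause:
  (m): m holds.
  (!u): !u holds.
  (!n): !n holds.
  (m || !n || !u): m holds.
  (!n || u): !n holds.
  (!m || !n || u): !n holds.
All clauses satisfied.

u = False, m = True, n = False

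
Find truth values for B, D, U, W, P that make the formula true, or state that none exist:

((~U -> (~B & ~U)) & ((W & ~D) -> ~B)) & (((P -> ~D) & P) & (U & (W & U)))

B = False, D = False, U = True, W = True, P = True

  (~U -> (~B & ~U)) & ((W & ~D) -> ~B) = True
    ~U -> (~B & ~U) = True
      ~U = False
      ~B & ~U = False
        ~B = True
        ~U = False
    (W & ~D) -> ~B = True
      W & ~D = True
        ~D = True
      ~B = True
  ((P -> ~D) & P) & (U & (W & U)) = True
    (P -> ~D) & P = True
      P -> ~D = True
        ~D = True
    U & (W & U) = True
      W & U = True
Both conjuncts True, so the formula holds.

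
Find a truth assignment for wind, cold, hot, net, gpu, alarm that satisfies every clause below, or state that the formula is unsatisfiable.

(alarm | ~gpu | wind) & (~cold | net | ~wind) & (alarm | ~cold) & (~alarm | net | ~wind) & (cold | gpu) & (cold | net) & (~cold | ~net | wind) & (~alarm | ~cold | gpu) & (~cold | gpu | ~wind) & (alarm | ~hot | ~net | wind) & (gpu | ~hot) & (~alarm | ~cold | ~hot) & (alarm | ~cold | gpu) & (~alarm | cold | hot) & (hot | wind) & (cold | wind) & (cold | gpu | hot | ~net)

wind = True; cold = False; hot = True; net = True; gpu = True; alarm = True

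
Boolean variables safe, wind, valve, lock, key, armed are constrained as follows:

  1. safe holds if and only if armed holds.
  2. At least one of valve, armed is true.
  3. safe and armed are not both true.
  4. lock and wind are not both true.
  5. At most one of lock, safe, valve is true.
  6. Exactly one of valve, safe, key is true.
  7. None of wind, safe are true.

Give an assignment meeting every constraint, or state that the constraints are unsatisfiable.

safe=F, wind=F, valve=T, lock=F, key=F, armed=F

  (1) safe=F, armed=F — same ✓
  (2) {valve, armed}: 1 true — at least one ✓
  (3) safe=F, armed=F — not both ✓
  (4) lock=F, wind=F — not both ✓
  (5) {lock, safe, valve}: 1 true — at most one ✓
  (6) {valve, safe, key}: 1 true — exactly one ✓
  (7) {wind, safe}: 0 true — none ✓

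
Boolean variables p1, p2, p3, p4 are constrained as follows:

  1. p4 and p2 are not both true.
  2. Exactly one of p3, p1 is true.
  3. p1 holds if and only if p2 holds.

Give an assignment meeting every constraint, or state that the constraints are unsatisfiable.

p1 = False; p2 = False; p3 = True; p4 = True

  (1) p4=T, p2=F — not both ✓
  (2) {p3, p1}: 1 true — exactly one ✓
  (3) p1=F, p2=F — same ✓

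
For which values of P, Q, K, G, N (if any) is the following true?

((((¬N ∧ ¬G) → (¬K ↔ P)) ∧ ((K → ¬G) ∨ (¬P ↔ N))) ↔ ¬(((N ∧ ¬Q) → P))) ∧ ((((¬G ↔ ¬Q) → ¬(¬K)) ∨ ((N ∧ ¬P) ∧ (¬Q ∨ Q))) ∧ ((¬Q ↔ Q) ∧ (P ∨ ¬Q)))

The formula is unsatisfiable.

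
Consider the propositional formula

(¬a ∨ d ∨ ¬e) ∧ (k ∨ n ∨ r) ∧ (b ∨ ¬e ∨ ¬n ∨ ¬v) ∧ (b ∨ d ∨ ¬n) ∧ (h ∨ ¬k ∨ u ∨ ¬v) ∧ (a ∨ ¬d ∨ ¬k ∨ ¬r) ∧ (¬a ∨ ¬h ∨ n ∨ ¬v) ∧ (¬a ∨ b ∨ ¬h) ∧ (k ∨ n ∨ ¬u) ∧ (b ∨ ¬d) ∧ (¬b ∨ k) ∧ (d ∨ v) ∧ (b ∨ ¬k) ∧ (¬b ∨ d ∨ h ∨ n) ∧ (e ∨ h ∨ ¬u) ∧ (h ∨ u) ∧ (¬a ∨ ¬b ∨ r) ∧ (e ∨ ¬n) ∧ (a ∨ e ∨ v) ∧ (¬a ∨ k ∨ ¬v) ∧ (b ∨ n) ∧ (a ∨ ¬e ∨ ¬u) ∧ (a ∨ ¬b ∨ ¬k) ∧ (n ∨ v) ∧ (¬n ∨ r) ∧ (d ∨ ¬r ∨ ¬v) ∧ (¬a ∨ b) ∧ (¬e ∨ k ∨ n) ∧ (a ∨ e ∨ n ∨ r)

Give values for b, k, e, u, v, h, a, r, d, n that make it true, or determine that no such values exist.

Try b = False:
  (b ∨ ¬d) forces d = False.
  (b ∨ d ∨ ¬n) forces n = False.
  clause (b ∨ n) is falsified — backtrack.
So b = True.
  then (¬b ∨ k) forces k = True.
  then (a ∨ ¬b ∨ ¬k) forces a = True.
  then (¬a ∨ ¬b ∨ r) forces r = True.
Set e = True.
  then (¬a ∨ d ∨ ¬e) forces d = True.
Set u = False.
  then (h ∨ u) forces h = True.
Set v = True.
  then (¬a ∨ ¬h ∨ n ∨ ¬v) forces n = True.
All clauses satisfied.

b: True, k: True, e: True, u: False, v: True, h: True, a: True, r: True, d: True, n: True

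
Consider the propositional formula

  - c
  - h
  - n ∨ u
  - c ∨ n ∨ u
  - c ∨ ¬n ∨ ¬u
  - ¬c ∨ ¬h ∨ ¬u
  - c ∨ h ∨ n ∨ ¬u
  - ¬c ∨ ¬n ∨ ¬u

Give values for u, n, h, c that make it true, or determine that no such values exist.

u=F, n=T, h=T, c=T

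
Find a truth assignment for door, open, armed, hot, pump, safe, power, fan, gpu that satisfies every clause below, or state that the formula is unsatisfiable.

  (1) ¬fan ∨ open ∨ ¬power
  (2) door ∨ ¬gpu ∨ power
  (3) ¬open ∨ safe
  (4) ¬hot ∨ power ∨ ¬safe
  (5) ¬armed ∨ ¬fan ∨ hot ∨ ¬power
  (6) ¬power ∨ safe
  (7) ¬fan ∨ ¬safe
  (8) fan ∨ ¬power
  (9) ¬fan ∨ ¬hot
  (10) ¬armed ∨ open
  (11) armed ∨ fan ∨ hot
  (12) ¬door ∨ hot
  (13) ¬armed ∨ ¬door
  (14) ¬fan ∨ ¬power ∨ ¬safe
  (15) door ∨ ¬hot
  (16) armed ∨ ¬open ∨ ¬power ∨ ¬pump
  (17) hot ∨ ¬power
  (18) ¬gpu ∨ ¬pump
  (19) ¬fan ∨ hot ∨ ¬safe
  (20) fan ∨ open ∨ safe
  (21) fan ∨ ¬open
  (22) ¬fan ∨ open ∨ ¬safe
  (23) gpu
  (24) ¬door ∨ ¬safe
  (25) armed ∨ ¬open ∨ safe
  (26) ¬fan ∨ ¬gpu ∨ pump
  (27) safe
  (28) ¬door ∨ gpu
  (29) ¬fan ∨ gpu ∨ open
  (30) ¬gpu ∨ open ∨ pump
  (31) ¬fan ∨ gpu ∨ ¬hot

UNSATISFIABLE

Case open = True:
  (¬open ∨ safe) forces safe = True.
  (¬fan ∨ ¬safe) forces fan = False.
  Clause (fan ∨ ¬open) is falsified — contradiction.
Case open = False:
  (¬armed ∨ open) forces armed = False.
  (gpu) forces gpu = True.
  (¬gpu ∨ ¬pump) forces pump = False.
  Clause (¬gpu ∨ open ∨ pump) is falsified — contradiction.
Both cases fail, so the formula is unsatisfiable.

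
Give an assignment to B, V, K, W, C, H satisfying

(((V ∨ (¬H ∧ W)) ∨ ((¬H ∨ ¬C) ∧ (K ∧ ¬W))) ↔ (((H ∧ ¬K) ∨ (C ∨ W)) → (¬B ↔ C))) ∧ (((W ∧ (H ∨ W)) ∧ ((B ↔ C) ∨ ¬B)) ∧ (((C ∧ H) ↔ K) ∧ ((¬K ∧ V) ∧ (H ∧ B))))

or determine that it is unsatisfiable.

The formula is unsatisfiable.

Case W = True: the formula simplifies to ((V ∨ ¬H) ↔ (¬B ↔ C)) ∧ (((B ↔ C) ∨ ¬B) ∧ (((C ∧ H) ↔ K) ∧ ((¬K ∧ V) ∧ (H ∧ B)))).
  B = True: simplifies to ((V ∨ ¬H) ↔ ¬C) ∧ (C ∧ (((C ∧ H) ↔ K) ∧ ((¬K ∧ V) ∧ H))).
    V = True: simplifies to ¬C ∧ (C ∧ (((C ∧ H) ↔ K) ∧ (¬K ∧ H))).
      C = True: the conjunct ¬C is False.
      C = False: the conjunct C is False.
    V = False: the conjunct V is False.
  B = False: the conjunct B is False.
Case W = False: the conjunct W is False.
Both cases fail — unsatisfiable.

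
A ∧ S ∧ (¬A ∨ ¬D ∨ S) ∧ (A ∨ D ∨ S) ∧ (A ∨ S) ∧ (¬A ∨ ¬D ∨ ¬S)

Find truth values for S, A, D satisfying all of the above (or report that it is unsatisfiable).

Unit clause (A) forces A = True.
Unit clause (S) forces S = True.
In (¬A ∨ ¬D ∨ ¬S) only ¬D is left, so D = False.
Check each clause:
  (A): A holds.
  (S): S holds.
  (¬A ∨ ¬D ∨ S): ¬D holds.
  (A ∨ D ∨ S): A holds.
  (A ∨ S): A holds.
  (¬A ∨ ¬D ∨ ¬S): ¬D holds.
All clauses satisfied.

S: True, A: True, D: False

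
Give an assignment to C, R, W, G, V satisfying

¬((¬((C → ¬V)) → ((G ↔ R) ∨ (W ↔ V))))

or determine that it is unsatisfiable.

C = True, R = True, W = False, G = False, V = True

  ¬((¬((C → ¬V)) → ((G ↔ R) ∨ (W ↔ V)))) = True
    ¬((C → ¬V)) → ((G ↔ R) ∨ (W ↔ V)) = False
      ¬((C → ¬V)) = True
        C → ¬V = False
          ¬V = False
      (G ↔ R) ∨ (W ↔ V) = False
        G ↔ R = False
        W ↔ V = False
The formula evaluates to True.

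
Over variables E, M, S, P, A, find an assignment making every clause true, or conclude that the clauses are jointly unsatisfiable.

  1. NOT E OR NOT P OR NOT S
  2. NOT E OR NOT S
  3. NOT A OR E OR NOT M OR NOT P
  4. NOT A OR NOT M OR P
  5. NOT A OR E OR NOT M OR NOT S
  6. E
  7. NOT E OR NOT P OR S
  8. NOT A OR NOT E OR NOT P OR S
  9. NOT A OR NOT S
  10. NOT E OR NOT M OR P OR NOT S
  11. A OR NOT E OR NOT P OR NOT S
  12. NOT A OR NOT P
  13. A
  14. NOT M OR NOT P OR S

Unit clause (E) forces E = True.
Unit clause (A) forces A = True.
In (NOT E OR NOT S) only NOT S is left, so S = False.
In (NOT E OR NOT P OR S) only NOT P is left, so P = False.
In (NOT A OR NOT M OR P) only NOT M is left, so M = False.
All clauses satisfied.

E = True; M = False; S = False; P = False; A = True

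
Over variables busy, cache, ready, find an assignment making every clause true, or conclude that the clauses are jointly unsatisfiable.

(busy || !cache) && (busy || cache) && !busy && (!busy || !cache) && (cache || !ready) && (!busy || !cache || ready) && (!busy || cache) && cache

Case busy = True:
  Clause (!busy) is falsified — contradiction.
Case busy = False:
  (busy || !cache) forces cache = False.
  Clause (busy || cache) is falsified — contradiction.
Both cases fail, so the formula is unsatisfiable.

UNSATISFIABLE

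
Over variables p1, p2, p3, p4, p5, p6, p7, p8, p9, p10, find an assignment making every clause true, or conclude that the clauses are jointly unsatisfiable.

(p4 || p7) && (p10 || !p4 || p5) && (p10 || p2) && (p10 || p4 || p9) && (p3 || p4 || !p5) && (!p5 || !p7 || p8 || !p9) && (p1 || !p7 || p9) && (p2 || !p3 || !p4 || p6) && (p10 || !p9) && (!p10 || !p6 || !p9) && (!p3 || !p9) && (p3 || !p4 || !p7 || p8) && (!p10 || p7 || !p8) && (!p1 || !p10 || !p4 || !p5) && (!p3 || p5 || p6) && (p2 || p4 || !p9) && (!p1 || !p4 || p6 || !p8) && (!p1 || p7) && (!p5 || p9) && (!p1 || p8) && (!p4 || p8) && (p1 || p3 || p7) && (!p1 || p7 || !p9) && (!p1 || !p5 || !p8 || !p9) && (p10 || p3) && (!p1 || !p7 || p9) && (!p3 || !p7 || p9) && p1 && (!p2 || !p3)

Unit clause (p1) forces p1 = True.
In (!p1 || p7) only p7 is left, so p7 = True.
In (!p1 || p8) only p8 is left, so p8 = True.
In (!p1 || !p7 || p9) only p9 is left, so p9 = True.
In (p10 || !p9) only p10 is left, so p10 = True.
In (!p10 || !p6 || !p9) only !p6 is left, so p6 = False.
In (!p3 || !p9) only !p3 is left, so p3 = False.
In (!p1 || !p4 || p6 || !p8) only !p4 is left, so p4 = False.
In (!p1 || !p5 || !p8 || !p9) only !p5 is left, so p5 = False.
In (p2 || p4 || !p9) only p2 is left, so p2 = True.
All clauses satisfied.

p1 = True; p2 = True; p3 = False; p4 = False; p5 = False; p6 = False; p7 = True; p8 = True; p9 = True; p10 = True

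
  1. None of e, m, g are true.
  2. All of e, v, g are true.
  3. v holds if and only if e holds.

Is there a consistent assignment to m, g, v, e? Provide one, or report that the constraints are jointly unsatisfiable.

Case g = True:
  Constraint (1) is violated (g=T) — contradiction.
Case g = False:
  Constraint (2) is violated (g=F) — contradiction.
Both cases fail — unsatisfiable.

UNSATISFIABLE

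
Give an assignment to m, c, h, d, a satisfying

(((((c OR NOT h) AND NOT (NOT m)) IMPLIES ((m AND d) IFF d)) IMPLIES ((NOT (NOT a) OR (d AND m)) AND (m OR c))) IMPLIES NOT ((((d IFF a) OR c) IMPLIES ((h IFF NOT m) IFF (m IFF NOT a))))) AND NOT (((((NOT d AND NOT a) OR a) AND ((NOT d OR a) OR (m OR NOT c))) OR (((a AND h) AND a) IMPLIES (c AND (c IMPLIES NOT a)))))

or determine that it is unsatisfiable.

The conjunct NOT (((((NOT d AND NOT a) OR a) AND ((NOT d OR a) OR (m OR NOT c))) OR (((a AND h) AND a) IMPLIES (c AND (c IMPLIES NOT a))))) is unsatisfiable on its own:
  a = True: this becomes NOT ((True OR (h IMPLIES (c AND NOT c)))) = False.
  a = False: this becomes NOT (((NOT d AND (NOT d OR (m OR NOT c))) OR True)) = False.
So the whole conjunction is unsatisfiable.

No satisfying assignment exists.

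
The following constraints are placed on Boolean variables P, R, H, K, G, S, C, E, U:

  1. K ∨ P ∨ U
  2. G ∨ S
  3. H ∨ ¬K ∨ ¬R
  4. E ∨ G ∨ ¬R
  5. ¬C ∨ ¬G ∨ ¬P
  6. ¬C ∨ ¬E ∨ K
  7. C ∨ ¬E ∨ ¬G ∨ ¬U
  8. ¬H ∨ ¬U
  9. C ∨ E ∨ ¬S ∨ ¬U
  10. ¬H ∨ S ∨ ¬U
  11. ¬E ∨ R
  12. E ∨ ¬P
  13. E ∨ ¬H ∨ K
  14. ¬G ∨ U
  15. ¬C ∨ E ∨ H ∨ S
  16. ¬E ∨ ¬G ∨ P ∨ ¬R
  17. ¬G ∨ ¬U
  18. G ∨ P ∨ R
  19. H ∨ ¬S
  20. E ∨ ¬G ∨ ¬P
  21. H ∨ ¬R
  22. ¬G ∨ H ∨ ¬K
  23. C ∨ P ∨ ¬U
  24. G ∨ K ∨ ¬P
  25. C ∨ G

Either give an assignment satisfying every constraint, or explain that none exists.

P = True, R = True, H = True, K = True, G = False, S = True, C = True, E = True, U = False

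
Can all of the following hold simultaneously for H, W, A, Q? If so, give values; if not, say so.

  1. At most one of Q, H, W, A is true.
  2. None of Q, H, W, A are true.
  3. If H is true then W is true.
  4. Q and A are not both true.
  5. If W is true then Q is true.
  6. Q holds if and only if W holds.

H: False, W: False, A: False, Q: False

  (1) {Q, H, W, A}: 0 true — at most one ✓
  (2) {Q, H, W, A}: 0 true — none ✓
  (3) H=F ⇒ W: vacuous ✓
  (4) Q=F, A=F — not both ✓
  (5) W=F ⇒ Q: vacuous ✓
  (6) Q=F, W=F — same ✓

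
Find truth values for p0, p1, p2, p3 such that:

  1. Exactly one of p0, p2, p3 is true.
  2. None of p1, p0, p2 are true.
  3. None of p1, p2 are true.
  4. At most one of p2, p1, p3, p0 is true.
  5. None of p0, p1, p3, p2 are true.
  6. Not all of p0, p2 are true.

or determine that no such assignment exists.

Case p0 = True:
  Constraint (2) is violated (p0=T) — contradiction.
Case p0 = False:
  (2) forces p1 = False.
  (2) forces p2 = False.
  (1) with p0=F, p2=F forces p3 = True.
  Constraint (5) is violated (p3=T) — contradiction.
Both cases fail — unsatisfiable.

Unsatisfiable — no assignment works.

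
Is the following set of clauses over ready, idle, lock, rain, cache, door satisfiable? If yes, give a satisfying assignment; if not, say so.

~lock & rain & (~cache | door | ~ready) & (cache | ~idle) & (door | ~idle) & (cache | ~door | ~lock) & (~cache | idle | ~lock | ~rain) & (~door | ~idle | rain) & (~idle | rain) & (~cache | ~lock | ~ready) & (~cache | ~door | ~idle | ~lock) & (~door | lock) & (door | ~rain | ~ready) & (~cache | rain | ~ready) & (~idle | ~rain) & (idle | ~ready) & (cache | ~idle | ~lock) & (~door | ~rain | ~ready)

Unit clause (~lock) forces lock = False.
Unit clause (rain) forces rain = True.
In (~door | lock) only ~door is left, so door = False.
In (door | ~rain | ~ready) only ~ready is left, so ready = False.
In (~idle | ~rain) only ~idle is left, so idle = False.
Set cache = True.
All clauses satisfied.

ready: False, idle: False, lock: False, rain: True, cache: True, door: False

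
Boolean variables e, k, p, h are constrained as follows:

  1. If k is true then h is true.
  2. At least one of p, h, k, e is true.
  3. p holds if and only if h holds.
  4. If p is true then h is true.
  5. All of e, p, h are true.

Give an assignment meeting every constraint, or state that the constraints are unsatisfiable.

e: True, k: False, p: True, h: True

  (1) k=F ⇒ h: vacuous ✓
  (2) {p, h, k, e}: 3 true — at least one ✓
  (3) p=T, h=T — same ✓
  (4) p=T ⇒ h: T ✓
  (5) {e, p, h}: all 3 true ✓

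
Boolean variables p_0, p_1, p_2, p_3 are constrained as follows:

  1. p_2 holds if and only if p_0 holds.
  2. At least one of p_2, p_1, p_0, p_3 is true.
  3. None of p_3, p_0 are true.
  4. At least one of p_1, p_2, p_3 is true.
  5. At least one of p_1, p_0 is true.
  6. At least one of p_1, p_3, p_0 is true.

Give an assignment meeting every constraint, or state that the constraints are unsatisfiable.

p_0: False, p_1: True, p_2: False, p_3: False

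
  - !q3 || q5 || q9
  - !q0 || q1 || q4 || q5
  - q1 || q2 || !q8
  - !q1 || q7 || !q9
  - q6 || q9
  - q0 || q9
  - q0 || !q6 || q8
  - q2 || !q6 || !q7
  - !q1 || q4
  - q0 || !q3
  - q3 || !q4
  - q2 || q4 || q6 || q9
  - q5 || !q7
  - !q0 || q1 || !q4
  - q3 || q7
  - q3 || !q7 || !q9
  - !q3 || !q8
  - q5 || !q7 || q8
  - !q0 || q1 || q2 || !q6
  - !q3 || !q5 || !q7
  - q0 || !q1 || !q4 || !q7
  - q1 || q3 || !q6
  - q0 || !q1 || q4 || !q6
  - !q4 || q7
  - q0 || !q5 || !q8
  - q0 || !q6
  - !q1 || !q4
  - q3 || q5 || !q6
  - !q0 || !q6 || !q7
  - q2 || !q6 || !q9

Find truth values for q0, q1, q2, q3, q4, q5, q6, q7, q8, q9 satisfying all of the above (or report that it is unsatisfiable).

q0 = True, q1 = False, q2 = True, q3 = True, q4 = False, q5 = True, q6 = True, q7 = False, q8 = False, q9 = True

Set q0 = True.
Set q1 = False.
  then (!q0 || q1 || !q4) forces q4 = False.
  then (!q0 || q1 || q4 || q5) forces q5 = True.
Set q2 = True.
Try q3 = False:
  (q3 || q7) forces q7 = True.
  (q3 || !q7 || !q9) forces q9 = False.
  (q6 || q9) forces q6 = True.
  clause (q1 || q3 || !q6) is falsified — backtrack.
So q3 = True.
  then (!q3 || !q8) forces q8 = False.
  then (!q3 || !q5 || !q7) forces q7 = False.
Set q6 = True.
Set q9 = True.
All clauses satisfied.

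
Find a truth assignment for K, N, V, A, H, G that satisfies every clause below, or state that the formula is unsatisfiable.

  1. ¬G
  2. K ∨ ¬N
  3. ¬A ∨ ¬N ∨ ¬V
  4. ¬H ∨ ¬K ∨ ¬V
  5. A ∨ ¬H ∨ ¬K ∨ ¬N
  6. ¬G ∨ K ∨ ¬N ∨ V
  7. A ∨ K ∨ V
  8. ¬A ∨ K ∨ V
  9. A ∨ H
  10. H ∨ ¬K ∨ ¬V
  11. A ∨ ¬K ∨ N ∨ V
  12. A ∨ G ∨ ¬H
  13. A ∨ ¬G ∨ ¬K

K: False, N: False, V: True, A: True, H: True, G: False

Unit clause (¬G) forces G = False.
Set K = False.
  then (K ∨ ¬N) forces N = False.
Try V = False:
  (A ∨ K ∨ V) forces A = True.
  clause (¬A ∨ K ∨ V) is falsified — backtrack.
So V = True.
Set A = True.
Set H = True.
All clauses satisfied.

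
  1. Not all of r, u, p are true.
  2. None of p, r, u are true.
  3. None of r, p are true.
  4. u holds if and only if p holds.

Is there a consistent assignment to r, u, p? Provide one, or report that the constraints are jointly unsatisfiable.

r=F, u=F, p=F

  (1) {r, u, p}: 0/3 true — not all ✓
  (2) {p, r, u}: 0 true — none ✓
  (3) {r, p}: 0 true — none ✓
  (4) u=F, p=F — same ✓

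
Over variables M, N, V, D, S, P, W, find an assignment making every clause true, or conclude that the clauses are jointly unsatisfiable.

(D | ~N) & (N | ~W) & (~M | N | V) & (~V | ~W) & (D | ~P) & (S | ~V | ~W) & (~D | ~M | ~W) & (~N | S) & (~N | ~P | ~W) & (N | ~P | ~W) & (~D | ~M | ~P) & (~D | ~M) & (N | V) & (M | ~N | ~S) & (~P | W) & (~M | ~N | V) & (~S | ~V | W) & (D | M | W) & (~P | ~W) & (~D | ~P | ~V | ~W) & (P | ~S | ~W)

M: False, N: False, V: True, D: True, S: False, P: False, W: False

Set M = False.
Set N = False.
  then (N | ~W) forces W = False.
  then (N | V) forces V = True.
  then (~P | W) forces P = False.
  then (~S | ~V | W) forces S = False.
  then (D | M | W) forces D = True.
All clauses satisfied.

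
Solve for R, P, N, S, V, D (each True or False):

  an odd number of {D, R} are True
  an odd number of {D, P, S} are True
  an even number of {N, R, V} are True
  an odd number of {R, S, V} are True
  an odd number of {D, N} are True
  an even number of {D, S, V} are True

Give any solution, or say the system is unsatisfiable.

R = True; P = True; N = True; S = False; V = False; D = False

{D, R}: 1 true → odd ✓
{D, P, S}: 1 true → odd ✓
{N, R, V}: 2 true → even ✓
{R, S, V}: 1 true → odd ✓
{D, N}: 1 true → odd ✓
{D, S, V}: 0 true → even ✓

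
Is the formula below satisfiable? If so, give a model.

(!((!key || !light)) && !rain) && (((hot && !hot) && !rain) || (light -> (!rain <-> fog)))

light=T; fog=T; rain=F; key=T; hot=F

  !((!key || !light)) && !rain = True
    !((!key || !light)) = True
      !key || !light = False
        !key = False
        !light = False
    !rain = True
  ((hot && !hot) && !rain) || (light -> (!rain <-> fog)) = True
    (hot && !hot) && !rain = False
      hot && !hot = False
        !hot = True
      !rain = True
    light -> (!rain <-> fog) = True
      !rain <-> fog = True
        !rain = True
Both conjuncts True, so the formula holds.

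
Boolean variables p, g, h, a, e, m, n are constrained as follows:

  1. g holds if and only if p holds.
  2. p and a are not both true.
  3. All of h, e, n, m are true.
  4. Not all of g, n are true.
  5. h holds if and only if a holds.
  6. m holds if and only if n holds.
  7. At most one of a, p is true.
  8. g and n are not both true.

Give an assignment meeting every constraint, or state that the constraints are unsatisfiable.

p=F, g=F, h=T, a=T, e=T, m=T, n=T

  (1) g=F, p=F — same ✓
  (2) p=F, a=T — not both ✓
  (3) {h, e, n, m}: all 4 true ✓
  (4) {g, n}: 1/2 true — not all ✓
  (5) h=T, a=T — same ✓
  (6) m=T, n=T — same ✓
  (7) {a, p}: 1 true — at most one ✓
  (8) g=F, n=T — not both ✓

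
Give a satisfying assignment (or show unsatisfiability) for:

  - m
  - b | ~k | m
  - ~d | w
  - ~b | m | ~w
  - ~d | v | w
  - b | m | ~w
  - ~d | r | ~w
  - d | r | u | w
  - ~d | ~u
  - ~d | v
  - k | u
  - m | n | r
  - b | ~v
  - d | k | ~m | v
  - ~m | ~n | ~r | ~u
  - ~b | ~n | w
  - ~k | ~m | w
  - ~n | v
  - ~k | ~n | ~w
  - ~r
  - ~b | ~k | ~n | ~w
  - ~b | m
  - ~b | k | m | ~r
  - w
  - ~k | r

u = True, n = True, w = True, v = True, k = False, r = False, m = True, b = True, d = False

Unit clause (m) forces m = True.
Unit clause (~r) forces r = False.
Unit clause (w) forces w = True.
In (~k | r) only ~k is left, so k = False.
In (~d | r | ~w) only ~d is left, so d = False.
In (k | u) only u is left, so u = True.
In (d | k | ~m | v) only v is left, so v = True.
In (b | ~v) only b is left, so b = True.
Set n = True.
All clauses satisfied.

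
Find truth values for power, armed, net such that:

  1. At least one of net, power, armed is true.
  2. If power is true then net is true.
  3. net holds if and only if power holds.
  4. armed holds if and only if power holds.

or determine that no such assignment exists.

power=T; armed=T; net=T

  (1) {net, power, armed}: 3 true — at least one ✓
  (2) power=T ⇒ net: T ✓
  (3) net=T, power=T — same ✓
  (4) armed=T, power=T — same ✓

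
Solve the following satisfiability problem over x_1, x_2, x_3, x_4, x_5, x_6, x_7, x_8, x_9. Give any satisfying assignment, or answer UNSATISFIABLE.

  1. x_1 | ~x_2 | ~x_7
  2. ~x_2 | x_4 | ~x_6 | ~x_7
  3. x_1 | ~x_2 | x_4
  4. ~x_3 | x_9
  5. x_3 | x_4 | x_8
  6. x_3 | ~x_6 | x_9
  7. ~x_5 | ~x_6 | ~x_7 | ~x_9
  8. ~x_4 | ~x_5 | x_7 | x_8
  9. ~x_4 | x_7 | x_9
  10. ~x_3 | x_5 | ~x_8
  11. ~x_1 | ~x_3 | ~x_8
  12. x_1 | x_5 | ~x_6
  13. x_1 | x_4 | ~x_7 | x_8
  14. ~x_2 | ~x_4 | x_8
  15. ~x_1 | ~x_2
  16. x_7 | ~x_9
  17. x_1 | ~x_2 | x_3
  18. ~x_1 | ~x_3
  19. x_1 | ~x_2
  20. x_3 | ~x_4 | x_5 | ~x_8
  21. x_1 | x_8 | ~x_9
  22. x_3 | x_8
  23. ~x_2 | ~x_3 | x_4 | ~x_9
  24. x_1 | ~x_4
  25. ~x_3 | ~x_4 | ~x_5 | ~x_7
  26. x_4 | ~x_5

x_1=F, x_2=F, x_3=F, x_4=F, x_5=F, x_6=F, x_7=T, x_8=T, x_9=T

Set x_1 = False.
  then (x_1 | ~x_2) forces x_2 = False.
  then (x_1 | ~x_4) forces x_4 = False.
  then (x_4 | ~x_5) forces x_5 = False.
  then (x_1 | x_5 | ~x_6) forces x_6 = False.
Set x_3 = False.
  then (x_3 | x_4 | x_8) forces x_8 = True.
Set x_7 = True.
Set x_9 = True.
All clauses satisfied.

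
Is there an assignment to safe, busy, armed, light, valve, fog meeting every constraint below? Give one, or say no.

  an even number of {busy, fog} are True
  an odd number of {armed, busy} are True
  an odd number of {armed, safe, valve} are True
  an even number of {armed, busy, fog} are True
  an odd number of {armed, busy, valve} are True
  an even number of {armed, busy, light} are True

safe=T, busy=T, armed=F, light=T, valve=F, fog=T

{busy, fog}: 2 true → even ✓
{armed, busy}: 1 true → odd ✓
{armed, safe, valve}: 1 true → odd ✓
{armed, busy, fog}: 2 true → even ✓
{armed, busy, valve}: 1 true → odd ✓
{armed, busy, light}: 2 true → even ✓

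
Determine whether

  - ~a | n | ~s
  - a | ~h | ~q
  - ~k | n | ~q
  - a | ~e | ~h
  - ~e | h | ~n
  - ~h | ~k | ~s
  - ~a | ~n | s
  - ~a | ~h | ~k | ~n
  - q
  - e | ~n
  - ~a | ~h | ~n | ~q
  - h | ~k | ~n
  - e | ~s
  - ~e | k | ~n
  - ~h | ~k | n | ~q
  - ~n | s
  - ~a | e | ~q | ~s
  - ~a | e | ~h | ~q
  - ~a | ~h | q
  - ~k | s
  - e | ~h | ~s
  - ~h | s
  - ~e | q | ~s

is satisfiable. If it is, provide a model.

Unit clause (q) forces q = True.
Try n = True:
  (e | ~n) forces e = True.
  (~e | h | ~n) forces h = True.
  (a | ~h | ~q) forces a = True.
  clause (~a | ~h | ~n | ~q) is falsified — backtrack.
So n = False.
  then (~k | n | ~q) forces k = False.
Set s = False.
  then (~h | s) forces h = False.
Set a = True.
Set e = True.
All clauses satisfied.

n: False; q: True; s: False; a: True; e: True; h: False; k: False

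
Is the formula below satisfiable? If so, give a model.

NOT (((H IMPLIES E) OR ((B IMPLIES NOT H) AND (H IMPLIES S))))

B: False, E: False, H: True, S: False

  NOT (((H IMPLIES E) OR ((B IMPLIES NOT H) AND (H IMPLIES S)))) = True
    (H IMPLIES E) OR ((B IMPLIES NOT H) AND (H IMPLIES S)) = False
      H IMPLIES E = False
      (B IMPLIES NOT H) AND (H IMPLIES S) = False
        B IMPLIES NOT H = True
          NOT H = False
        H IMPLIES S = False
The formula evaluates to True.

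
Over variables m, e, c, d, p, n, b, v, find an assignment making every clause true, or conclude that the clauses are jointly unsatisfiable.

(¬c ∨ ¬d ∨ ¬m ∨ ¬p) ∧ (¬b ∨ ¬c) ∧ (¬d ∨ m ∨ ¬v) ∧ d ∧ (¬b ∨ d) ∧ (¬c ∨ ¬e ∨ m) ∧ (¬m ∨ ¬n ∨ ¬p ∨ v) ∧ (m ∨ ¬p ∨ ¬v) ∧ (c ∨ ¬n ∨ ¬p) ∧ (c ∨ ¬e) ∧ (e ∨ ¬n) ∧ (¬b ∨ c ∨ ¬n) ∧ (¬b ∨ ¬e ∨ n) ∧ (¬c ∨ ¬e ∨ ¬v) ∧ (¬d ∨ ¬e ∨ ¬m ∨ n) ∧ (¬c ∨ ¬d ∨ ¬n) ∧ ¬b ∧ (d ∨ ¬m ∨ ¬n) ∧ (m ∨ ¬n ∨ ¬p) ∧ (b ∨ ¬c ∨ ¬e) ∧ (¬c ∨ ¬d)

m = True, e = False, c = False, d = True, p = True, n = False, b = False, v = True

Unit clause (d) forces d = True.
Unit clause (¬b) forces b = False.
In (¬c ∨ ¬d) only ¬c is left, so c = False.
In (c ∨ ¬e) only ¬e is left, so e = False.
In (e ∨ ¬n) only ¬n is left, so n = False.
Set m = True.
Set p = True.
Set v = True.
All clauses satisfied.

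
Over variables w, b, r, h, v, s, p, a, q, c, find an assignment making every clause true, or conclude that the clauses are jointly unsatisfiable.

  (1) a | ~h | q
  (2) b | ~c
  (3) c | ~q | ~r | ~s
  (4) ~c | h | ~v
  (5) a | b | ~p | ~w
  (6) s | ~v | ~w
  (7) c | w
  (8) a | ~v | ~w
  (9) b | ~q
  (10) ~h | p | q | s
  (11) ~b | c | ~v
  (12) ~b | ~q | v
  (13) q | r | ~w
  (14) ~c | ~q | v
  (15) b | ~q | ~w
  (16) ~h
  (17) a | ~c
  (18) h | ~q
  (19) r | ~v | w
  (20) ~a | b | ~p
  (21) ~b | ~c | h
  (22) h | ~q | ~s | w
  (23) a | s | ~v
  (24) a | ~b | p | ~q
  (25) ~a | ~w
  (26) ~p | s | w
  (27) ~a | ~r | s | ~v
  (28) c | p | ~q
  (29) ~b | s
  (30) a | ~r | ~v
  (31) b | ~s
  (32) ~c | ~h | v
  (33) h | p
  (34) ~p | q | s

w = True, b = True, r = True, h = False, v = False, s = True, p = True, a = False, q = False, c = False

Unit clause (~h) forces h = False.
In (h | ~q) only ~q is left, so q = False.
In (h | p) only p is left, so p = True.
In (~p | q | s) only s is left, so s = True.
In (b | ~s) only b is left, so b = True.
In (~b | ~c | h) only ~c is left, so c = False.
In (c | w) only w is left, so w = True.
In (~b | c | ~v) only ~v is left, so v = False.
In (q | r | ~w) only r is left, so r = True.
In (~a | ~w) only ~a is left, so a = False.
All clauses satisfied.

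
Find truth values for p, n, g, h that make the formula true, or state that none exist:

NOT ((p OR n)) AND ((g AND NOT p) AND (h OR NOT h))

p: False; n: False; g: True; h: True

  NOT ((p OR n)) = True
    p OR n = False
  (g AND NOT p) AND (h OR NOT h) = True
    g AND NOT p = True
      NOT p = True
    h OR NOT h = True
      NOT h = False
Both conjuncts True, so the formula holds.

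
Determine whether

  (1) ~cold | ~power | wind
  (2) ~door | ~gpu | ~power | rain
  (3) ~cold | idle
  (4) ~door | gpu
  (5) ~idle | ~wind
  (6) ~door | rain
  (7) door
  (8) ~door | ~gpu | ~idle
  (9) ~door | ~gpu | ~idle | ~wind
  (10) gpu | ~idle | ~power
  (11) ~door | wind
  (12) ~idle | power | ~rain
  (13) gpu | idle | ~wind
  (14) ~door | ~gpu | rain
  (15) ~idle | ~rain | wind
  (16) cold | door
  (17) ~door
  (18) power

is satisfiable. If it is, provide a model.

Unsatisfiable — no assignment works.

Case door = True:
  Clause (~door) is falsified — contradiction.
Case door = False:
  Clause (door) is falsified — contradiction.
Both cases fail, so the formula is unsatisfiable.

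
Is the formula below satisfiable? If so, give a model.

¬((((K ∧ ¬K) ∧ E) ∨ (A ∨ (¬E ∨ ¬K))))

A: False, E: True, K: True

  ¬((((K ∧ ¬K) ∧ E) ∨ (A ∨ (¬E ∨ ¬K)))) = True
    ((K ∧ ¬K) ∧ E) ∨ (A ∨ (¬E ∨ ¬K)) = False
      (K ∧ ¬K) ∧ E = False
        K ∧ ¬K = False
          ¬K = False
      A ∨ (¬E ∨ ¬K) = False
        ¬E ∨ ¬K = False
          ¬E = False
          ¬K = False
The formula evaluates to True.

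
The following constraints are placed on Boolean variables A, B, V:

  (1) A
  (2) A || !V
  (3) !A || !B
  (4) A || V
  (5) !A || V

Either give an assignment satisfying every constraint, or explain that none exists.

A = True, B = False, V = True

Unit clause (A) forces A = True.
In (!A || !B) only !B is left, so B = False.
In (!A || V) only V is left, so V = True.
Check each clause:
  (A): A holds.
  (A || !V): A holds.
  (!A || !B): !B holds.
  (A || V): A holds.
  (!A || V): V holds.
All clauses satisfied.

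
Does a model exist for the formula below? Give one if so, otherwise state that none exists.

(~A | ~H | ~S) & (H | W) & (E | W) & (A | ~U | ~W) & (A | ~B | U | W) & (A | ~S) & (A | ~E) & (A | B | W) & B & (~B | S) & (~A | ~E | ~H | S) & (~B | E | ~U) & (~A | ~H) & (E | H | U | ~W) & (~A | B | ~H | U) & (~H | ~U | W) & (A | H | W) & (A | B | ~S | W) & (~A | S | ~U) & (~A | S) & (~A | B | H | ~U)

Unit clause (B) forces B = True.
In (~B | S) only S is left, so S = True.
In (A | ~S) only A is left, so A = True.
In (~A | ~H) only ~H is left, so H = False.
In (H | W) only W is left, so W = True.
Set U = True.
  then (~B | E | ~U) forces E = True.
All clauses satisfied.

S = True; W = True; U = True; E = True; H = False; B = True; A = True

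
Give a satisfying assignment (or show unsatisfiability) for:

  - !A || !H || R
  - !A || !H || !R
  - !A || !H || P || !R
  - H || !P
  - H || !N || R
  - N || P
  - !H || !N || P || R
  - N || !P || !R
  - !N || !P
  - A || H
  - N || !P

R = True; H = False; P = False; N = True; A = True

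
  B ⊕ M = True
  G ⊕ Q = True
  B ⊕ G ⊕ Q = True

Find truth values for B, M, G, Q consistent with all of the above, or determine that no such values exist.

B: False; M: True; G: True; Q: False

B ⊕ M = F ⊕ T = True ✓
G ⊕ Q = T ⊕ F = True ✓
B ⊕ G ⊕ Q = F ⊕ T ⊕ F = True ✓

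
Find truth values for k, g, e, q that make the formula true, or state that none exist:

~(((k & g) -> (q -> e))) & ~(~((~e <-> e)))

UNSATISFIABLE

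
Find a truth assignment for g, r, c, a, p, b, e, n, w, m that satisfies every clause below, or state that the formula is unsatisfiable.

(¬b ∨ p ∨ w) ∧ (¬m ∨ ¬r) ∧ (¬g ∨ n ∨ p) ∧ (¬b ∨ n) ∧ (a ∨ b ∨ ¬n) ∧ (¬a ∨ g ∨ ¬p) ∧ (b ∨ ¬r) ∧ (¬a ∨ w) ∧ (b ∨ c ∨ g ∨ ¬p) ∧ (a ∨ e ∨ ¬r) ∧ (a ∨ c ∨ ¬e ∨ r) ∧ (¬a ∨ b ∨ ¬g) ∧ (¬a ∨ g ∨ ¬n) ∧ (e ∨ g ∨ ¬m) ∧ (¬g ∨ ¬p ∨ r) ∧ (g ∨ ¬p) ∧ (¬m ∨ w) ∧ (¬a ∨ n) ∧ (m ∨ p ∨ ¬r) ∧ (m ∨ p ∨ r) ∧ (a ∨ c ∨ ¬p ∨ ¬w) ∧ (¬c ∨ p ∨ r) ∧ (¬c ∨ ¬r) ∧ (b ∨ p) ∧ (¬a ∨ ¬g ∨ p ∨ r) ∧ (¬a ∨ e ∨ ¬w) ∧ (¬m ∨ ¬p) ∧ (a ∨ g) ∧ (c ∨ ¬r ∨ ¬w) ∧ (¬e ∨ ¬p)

Set g = True.
Set r = False.
  then (¬g ∨ ¬p ∨ r) forces p = False.
  then (m ∨ p ∨ r) forces m = True.
  then (¬c ∨ p ∨ r) forces c = False.
  then (b ∨ p) forces b = True.
  then (¬a ∨ ¬g ∨ p ∨ r) forces a = False.
  then (¬b ∨ p ∨ w) forces w = True.
  then (¬g ∨ n ∨ p) forces n = True.
  then (a ∨ c ∨ ¬e ∨ r) forces e = False.
All clauses satisfied.

g=T, r=F, c=F, a=F, p=F, b=T, e=F, n=T, w=T, m=T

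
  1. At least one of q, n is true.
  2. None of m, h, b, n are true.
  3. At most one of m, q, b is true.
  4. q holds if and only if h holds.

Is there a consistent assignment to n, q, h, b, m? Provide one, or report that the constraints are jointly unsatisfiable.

Case n = True:
  Constraint (2) is violated (n=T) — contradiction.
Case n = False:
  (1) with n=F forces q = True.
  (2) forces m = False.
  (2) forces h = False.
  Constraint (4) is violated (q=T, h=F) — contradiction.
Both cases fail — unsatisfiable.

Unsatisfiable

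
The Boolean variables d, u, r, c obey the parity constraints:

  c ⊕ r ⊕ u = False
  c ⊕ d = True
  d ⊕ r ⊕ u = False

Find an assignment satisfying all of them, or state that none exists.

Adding constraints 1, 2, 3 mod 2: every variable appears an even number of times on the left, so the left side is 0.
But the right sides sum to 1 (mod 2). 0 ≠ 1 — the system is inconsistent.

UNSATISFIABLE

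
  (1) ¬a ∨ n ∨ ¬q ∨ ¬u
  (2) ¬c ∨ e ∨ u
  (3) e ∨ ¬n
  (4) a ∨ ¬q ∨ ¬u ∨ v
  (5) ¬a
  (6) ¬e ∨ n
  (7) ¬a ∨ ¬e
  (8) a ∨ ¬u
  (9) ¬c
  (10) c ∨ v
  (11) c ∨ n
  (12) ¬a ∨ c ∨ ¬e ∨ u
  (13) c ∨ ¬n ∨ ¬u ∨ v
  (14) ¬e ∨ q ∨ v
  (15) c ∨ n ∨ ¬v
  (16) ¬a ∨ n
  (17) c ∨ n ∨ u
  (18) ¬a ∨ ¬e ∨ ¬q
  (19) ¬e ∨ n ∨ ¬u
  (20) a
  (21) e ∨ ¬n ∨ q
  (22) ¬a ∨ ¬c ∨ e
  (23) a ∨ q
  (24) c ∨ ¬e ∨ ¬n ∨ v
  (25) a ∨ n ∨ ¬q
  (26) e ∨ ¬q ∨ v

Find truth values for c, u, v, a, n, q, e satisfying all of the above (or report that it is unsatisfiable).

The formula is unsatisfiable.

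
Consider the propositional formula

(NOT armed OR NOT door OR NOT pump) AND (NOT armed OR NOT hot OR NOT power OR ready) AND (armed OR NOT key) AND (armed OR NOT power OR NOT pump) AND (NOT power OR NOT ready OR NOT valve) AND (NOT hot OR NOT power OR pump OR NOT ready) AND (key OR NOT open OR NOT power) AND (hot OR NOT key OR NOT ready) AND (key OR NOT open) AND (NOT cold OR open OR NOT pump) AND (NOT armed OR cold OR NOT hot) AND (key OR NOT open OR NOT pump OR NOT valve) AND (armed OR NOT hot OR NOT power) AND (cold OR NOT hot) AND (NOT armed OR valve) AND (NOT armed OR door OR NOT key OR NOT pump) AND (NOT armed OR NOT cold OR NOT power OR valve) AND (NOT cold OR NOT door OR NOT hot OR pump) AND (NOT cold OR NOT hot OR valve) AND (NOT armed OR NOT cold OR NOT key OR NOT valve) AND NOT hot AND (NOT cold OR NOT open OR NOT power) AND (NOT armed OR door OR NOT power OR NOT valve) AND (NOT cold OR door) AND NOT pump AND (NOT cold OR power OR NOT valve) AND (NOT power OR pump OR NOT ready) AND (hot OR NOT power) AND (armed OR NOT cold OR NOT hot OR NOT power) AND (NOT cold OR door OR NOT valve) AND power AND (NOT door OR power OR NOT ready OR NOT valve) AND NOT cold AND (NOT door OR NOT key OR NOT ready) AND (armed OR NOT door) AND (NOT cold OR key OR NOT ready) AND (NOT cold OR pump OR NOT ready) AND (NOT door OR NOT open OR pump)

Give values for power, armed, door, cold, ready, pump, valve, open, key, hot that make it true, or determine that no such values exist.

The formula is unsatisfiable.

Case power = True:
  (NOT hot) forces hot = False.
  Clause (hot OR NOT power) is falsified — contradiction.
Case power = False:
  Clause (power) is falsified — contradiction.
Both cases fail, so the formula is unsatisfiable.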